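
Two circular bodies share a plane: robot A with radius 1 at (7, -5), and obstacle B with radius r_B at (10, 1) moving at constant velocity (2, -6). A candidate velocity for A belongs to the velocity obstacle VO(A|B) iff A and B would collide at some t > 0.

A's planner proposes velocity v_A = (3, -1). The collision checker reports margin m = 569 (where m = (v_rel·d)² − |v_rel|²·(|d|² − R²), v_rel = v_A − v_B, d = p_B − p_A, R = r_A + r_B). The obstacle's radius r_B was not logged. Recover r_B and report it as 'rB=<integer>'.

m = 569
d = (3, 6);  v_rel = (1, 5),  |v_rel|² = 26
v_rel×d = (1)·(6) − (5)·(3) = -9
since m = R²·26 − (-9)²:  R² = (81 + 569) / 26 = 25
R = √25 = 5  ⇒  r_B = 5 − 1 = 4

rB=4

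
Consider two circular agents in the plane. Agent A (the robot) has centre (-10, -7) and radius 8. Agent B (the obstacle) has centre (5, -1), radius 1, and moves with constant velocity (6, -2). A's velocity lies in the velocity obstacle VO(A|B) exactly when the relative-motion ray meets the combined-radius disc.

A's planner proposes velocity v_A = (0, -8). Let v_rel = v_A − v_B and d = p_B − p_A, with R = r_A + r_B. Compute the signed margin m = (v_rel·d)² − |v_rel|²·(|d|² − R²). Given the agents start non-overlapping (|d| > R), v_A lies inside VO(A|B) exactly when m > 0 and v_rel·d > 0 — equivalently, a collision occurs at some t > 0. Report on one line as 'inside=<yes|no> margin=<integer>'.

d = (15, 6),  |d|² = 261;  R = 8+1 = 9,  c = 261−9² = 180
v_rel = (-6, -6),  |v_rel|² = 72;  v_rel·d = (-6)·(15) + (-6)·(6) = -126
72·t² + 252·t + 180 = 0  ⇒  m = (-126)² − 72·180 = 2916
m = 2916 > 0,  v_rel·d = -126 < 0  ⇒  outside

inside=no margin=2916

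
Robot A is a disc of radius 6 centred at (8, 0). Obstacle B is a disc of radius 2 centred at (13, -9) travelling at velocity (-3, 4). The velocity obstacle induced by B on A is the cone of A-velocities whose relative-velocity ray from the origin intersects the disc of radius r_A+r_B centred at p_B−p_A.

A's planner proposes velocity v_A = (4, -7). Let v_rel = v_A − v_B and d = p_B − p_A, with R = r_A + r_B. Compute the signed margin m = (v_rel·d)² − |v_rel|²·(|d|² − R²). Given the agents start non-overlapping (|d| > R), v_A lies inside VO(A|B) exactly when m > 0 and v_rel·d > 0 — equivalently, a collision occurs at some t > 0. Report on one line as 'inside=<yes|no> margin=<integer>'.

d = (5, -9),  |d|² = 106;  R = 6+2 = 8,  c = 106−8² = 42
v_rel = (7, -11),  |v_rel|² = 170;  v_rel·d = (7)·(5) + (-11)·(-9) = 134
170·t² − 268·t + 42 = 0  ⇒  m = 134² − 170·42 = 10816
m = 10816 > 0,  v_rel·d = 134 > 0  ⇒  inside

inside=yes margin=10816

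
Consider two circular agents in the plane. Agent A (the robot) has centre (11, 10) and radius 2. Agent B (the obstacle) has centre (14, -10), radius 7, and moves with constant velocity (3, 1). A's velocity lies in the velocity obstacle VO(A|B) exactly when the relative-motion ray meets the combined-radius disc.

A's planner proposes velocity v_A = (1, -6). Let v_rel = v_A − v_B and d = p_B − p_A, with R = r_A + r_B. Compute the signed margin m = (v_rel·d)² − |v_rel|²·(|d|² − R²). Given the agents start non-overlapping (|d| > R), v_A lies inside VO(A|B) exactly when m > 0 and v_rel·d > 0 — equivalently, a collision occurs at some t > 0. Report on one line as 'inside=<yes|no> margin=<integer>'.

d = (3, -20),  |d|² = 409;  R = 2+7 = 9,  c = 409−9² = 328
v_rel = (-2, -7),  |v_rel|² = 53;  v_rel·d = (-2)·(3) + (-7)·(-20) = 134
53·t² − 268·t + 328 = 0  ⇒  m = 134² − 53·328 = 572
m = 572 > 0,  v_rel·d = 134 > 0  ⇒  inside

inside=yes margin=572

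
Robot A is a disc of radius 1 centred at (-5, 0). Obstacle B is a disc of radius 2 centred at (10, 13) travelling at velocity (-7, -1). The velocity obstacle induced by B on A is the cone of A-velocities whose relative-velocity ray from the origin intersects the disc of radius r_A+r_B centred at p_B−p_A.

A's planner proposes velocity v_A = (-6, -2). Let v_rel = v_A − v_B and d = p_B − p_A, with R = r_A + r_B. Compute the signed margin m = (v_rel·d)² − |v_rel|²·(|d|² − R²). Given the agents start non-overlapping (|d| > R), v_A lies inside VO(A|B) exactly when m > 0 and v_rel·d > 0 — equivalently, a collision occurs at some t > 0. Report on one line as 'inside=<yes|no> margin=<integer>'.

d = (15, 13),  |d|² = 394;  R = 1+2 = 3,  c = 394−3² = 385
v_rel = (1, -1),  |v_rel|² = 2;  v_rel·d = (1)·(15) + (-1)·(13) = 2
2·t² − 4·t + 385 = 0  ⇒  m = 2² − 2·385 = -766
m = -766 < 0,  v_rel·d = 2 > 0  ⇒  outside

inside=no margin=-766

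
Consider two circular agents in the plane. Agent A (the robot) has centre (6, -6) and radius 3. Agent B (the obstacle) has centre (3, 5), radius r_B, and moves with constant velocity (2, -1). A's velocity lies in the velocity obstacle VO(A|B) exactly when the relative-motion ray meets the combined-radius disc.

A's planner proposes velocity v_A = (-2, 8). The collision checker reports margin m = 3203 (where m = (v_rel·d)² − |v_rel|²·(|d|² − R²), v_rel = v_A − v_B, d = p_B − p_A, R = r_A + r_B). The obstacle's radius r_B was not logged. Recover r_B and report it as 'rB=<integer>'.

m = 3203
d = (-3, 11);  v_rel = (-4, 9),  |v_rel|² = 97
v_rel×d = (-4)·(11) − (9)·(-3) = -17
since m = R²·97 − (-17)²:  R² = (289 + 3203) / 97 = 36
R = √36 = 6  ⇒  r_B = 6 − 3 = 3

rB=3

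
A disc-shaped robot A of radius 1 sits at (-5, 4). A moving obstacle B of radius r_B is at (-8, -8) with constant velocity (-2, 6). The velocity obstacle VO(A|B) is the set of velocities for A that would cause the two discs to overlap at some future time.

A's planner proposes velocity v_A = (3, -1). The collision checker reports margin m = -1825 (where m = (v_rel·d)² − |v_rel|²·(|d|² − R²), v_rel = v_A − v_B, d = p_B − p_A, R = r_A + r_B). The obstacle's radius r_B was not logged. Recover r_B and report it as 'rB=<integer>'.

m = -1825
d = (-3, -12);  v_rel = (5, -7),  |v_rel|² = 74
v_rel×d = (5)·(-12) − (-7)·(-3) = -81
since m = R²·74 − (-81)²:  R² = (6561 + -1825) / 74 = 64
R = √64 = 8  ⇒  r_B = 8 − 1 = 7

rB=7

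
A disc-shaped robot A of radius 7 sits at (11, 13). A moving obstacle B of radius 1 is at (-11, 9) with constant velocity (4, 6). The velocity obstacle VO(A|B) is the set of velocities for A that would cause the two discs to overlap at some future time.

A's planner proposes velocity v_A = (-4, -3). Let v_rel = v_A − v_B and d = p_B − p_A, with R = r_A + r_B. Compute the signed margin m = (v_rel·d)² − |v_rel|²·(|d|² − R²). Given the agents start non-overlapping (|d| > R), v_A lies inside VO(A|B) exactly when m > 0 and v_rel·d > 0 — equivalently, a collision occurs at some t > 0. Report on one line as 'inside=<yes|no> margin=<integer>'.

d = (-22, -4),  |d|² = 500;  R = 7+1 = 8,  c = 500−8² = 436
v_rel = (-8, -9),  |v_rel|² = 145;  v_rel·d = (-8)·(-22) + (-9)·(-4) = 212
145·t² − 424·t + 436 = 0  ⇒  m = 212² − 145·436 = -18276
m = -18276 < 0,  v_rel·d = 212 > 0  ⇒  outside

inside=no margin=-18276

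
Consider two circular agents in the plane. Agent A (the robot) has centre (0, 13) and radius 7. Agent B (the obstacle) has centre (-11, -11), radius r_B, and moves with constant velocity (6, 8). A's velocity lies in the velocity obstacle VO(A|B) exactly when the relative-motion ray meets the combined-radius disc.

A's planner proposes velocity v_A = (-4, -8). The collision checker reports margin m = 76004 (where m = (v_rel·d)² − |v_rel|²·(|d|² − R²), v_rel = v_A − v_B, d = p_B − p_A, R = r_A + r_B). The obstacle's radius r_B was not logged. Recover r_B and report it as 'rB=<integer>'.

m = 76004
d = (-11, -24);  v_rel = (-10, -16),  |v_rel|² = 356
v_rel×d = (-10)·(-24) − (-16)·(-11) = 64
since m = R²·356 − 64²:  R² = (4096 + 76004) / 356 = 225
R = √225 = 15  ⇒  r_B = 15 − 7 = 8

rB=8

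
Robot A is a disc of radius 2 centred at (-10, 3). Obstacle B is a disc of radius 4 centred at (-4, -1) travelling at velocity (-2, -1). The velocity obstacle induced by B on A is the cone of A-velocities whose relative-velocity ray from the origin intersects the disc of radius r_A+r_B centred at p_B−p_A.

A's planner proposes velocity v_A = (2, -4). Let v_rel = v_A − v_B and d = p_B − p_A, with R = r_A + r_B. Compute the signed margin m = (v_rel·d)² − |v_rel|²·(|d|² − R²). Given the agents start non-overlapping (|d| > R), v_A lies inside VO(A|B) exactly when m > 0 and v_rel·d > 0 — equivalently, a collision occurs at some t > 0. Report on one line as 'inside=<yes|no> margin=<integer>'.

d = (6, -4),  |d|² = 52;  R = 2+4 = 6,  c = 52−6² = 16
v_rel = (4, -3),  |v_rel|² = 25;  v_rel·d = (4)·(6) + (-3)·(-4) = 36
25·t² − 72·t + 16 = 0  ⇒  m = 36² − 25·16 = 896
m = 896 > 0,  v_rel·d = 36 > 0  ⇒  inside

inside=yes margin=896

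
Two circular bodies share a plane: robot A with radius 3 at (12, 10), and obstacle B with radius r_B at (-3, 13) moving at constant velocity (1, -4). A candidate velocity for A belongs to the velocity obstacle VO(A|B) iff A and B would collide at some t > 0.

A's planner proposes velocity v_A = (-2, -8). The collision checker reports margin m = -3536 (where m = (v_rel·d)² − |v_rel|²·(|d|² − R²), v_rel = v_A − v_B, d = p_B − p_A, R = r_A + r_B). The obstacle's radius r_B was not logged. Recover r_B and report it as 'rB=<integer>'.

m = -3536
d = (-15, 3);  v_rel = (-3, -4),  |v_rel|² = 25
v_rel×d = (-3)·(3) − (-4)·(-15) = -69
since m = R²·25 − (-69)²:  R² = (4761 + -3536) / 25 = 49
R = √49 = 7  ⇒  r_B = 7 − 3 = 4

rB=4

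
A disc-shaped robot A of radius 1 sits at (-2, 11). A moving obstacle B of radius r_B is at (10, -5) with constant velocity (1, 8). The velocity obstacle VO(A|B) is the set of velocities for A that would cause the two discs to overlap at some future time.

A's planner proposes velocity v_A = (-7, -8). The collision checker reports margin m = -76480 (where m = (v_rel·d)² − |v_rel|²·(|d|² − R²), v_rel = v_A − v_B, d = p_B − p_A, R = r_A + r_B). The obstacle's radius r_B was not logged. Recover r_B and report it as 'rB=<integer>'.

m = -76480
d = (12, -16);  v_rel = (-8, -16),  |v_rel|² = 320
v_rel×d = (-8)·(-16) − (-16)·(12) = 320
since m = R²·320 − 320²:  R² = (102400 + -76480) / 320 = 81
R = √81 = 9  ⇒  r_B = 9 − 1 = 8

rB=8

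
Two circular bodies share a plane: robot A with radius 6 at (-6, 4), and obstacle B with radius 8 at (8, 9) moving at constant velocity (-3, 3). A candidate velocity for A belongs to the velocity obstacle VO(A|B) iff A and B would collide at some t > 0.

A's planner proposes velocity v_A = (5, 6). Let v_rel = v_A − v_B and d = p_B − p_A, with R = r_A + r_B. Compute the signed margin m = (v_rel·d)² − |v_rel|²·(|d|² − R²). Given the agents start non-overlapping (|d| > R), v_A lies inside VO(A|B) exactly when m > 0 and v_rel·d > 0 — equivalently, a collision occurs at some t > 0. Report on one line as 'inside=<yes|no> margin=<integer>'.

d = (14, 5),  |d|² = 221;  R = 6+8 = 14,  c = 221−14² = 25
v_rel = (8, 3),  |v_rel|² = 73;  v_rel·d = (8)·(14) + (3)·(5) = 127
73·t² − 254·t + 25 = 0  ⇒  m = 127² − 73·25 = 14304
m = 14304 > 0,  v_rel·d = 127 > 0  ⇒  inside

inside=yes margin=14304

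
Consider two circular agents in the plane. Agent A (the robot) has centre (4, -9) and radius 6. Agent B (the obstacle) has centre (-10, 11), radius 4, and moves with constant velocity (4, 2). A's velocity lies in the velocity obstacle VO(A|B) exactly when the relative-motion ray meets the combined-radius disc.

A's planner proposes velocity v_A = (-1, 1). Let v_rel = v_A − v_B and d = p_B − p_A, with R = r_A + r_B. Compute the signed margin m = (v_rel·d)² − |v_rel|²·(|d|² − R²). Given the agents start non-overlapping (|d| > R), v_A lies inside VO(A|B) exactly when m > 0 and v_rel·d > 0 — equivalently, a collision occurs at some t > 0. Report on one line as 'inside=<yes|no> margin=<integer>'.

d = (-14, 20),  |d|² = 596;  R = 6+4 = 10,  c = 596−10² = 496
v_rel = (-5, -1),  |v_rel|² = 26;  v_rel·d = (-5)·(-14) + (-1)·(20) = 50
26·t² − 100·t + 496 = 0  ⇒  m = 50² − 26·496 = -10396
m = -10396 < 0,  v_rel·d = 50 > 0  ⇒  outside

inside=no margin=-10396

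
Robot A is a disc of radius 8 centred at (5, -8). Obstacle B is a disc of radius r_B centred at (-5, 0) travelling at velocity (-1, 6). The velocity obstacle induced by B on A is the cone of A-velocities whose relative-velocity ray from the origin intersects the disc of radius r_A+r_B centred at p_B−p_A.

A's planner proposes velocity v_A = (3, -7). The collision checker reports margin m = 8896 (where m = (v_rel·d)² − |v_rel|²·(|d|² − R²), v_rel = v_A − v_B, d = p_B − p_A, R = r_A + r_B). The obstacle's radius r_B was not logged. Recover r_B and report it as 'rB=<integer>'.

m = 8896
d = (-10, 8);  v_rel = (4, -13),  |v_rel|² = 185
v_rel×d = (4)·(8) − (-13)·(-10) = -98
since m = R²·185 − (-98)²:  R² = (9604 + 8896) / 185 = 100
R = √100 = 10  ⇒  r_B = 10 − 8 = 2

rB=2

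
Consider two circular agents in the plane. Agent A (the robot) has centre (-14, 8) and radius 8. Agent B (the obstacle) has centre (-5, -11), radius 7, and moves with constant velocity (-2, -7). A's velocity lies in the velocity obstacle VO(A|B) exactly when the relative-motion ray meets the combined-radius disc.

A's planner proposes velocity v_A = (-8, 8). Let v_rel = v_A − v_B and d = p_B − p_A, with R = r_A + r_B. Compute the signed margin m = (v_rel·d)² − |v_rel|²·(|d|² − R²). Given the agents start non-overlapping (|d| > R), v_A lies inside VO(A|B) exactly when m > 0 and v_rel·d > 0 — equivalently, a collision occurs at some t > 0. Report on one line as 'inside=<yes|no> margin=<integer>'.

d = (9, -19),  |d|² = 442;  R = 8+7 = 15,  c = 442−15² = 217
v_rel = (-6, 15),  |v_rel|² = 261;  v_rel·d = (-6)·(9) + (15)·(-19) = -339
261·t² + 678·t + 217 = 0  ⇒  m = (-339)² − 261·217 = 58284
m = 58284 > 0,  v_rel·d = -339 < 0  ⇒  outside

inside=no margin=58284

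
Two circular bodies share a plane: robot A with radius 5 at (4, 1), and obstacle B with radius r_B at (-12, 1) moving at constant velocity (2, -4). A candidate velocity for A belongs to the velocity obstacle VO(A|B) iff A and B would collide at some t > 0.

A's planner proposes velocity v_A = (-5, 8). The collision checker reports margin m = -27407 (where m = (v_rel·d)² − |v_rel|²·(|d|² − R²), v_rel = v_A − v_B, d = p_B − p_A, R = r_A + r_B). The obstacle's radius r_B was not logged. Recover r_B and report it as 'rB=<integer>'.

m = -27407
d = (-16, 0);  v_rel = (-7, 12),  |v_rel|² = 193
v_rel×d = (-7)·(0) − (12)·(-16) = 192
since m = R²·193 − 192²:  R² = (36864 + -27407) / 193 = 49
R = √49 = 7  ⇒  r_B = 7 − 5 = 2

rB=2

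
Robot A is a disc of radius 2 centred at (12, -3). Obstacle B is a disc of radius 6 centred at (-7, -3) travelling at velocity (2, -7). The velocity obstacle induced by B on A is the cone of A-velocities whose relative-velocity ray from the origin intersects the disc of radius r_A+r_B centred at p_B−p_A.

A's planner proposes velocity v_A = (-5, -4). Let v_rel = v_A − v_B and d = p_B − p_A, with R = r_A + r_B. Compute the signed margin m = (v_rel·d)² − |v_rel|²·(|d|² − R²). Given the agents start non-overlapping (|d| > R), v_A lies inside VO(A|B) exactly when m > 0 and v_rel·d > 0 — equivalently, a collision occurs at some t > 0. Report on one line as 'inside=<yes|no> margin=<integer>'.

d = (-19, 0),  |d|² = 361;  R = 2+6 = 8,  c = 361−8² = 297
v_rel = (-7, 3),  |v_rel|² = 58;  v_rel·d = (-7)·(-19) + (3)·(0) = 133
58·t² − 266·t + 297 = 0  ⇒  m = 133² − 58·297 = 463
m = 463 > 0,  v_rel·d = 133 > 0  ⇒  inside

inside=yes margin=463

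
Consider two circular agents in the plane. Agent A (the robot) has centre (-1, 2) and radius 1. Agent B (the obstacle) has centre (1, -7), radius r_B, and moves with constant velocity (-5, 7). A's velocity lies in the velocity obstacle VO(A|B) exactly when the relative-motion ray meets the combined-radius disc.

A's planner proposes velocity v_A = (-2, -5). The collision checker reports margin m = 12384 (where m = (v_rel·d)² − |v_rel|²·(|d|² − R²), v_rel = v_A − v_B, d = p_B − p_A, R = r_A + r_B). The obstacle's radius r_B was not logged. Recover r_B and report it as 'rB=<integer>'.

m = 12384
d = (2, -9);  v_rel = (3, -12),  |v_rel|² = 153
v_rel×d = (3)·(-9) − (-12)·(2) = -3
since m = R²·153 − (-3)²:  R² = (9 + 12384) / 153 = 81
R = √81 = 9  ⇒  r_B = 9 − 1 = 8

rB=8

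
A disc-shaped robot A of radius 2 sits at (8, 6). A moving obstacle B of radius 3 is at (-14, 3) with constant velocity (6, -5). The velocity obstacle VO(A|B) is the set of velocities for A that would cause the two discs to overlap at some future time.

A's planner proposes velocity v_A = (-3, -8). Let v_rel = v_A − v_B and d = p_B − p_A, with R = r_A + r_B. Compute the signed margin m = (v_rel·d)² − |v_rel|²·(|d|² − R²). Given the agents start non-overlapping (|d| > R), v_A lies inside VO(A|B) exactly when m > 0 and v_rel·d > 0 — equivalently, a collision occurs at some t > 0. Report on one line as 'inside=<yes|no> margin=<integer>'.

d = (-22, -3),  |d|² = 493;  R = 2+3 = 5,  c = 493−5² = 468
v_rel = (-9, -3),  |v_rel|² = 90;  v_rel·d = (-9)·(-22) + (-3)·(-3) = 207
90·t² − 414·t + 468 = 0  ⇒  m = 207² − 90·468 = 729
m = 729 > 0,  v_rel·d = 207 > 0  ⇒  inside

inside=yes margin=729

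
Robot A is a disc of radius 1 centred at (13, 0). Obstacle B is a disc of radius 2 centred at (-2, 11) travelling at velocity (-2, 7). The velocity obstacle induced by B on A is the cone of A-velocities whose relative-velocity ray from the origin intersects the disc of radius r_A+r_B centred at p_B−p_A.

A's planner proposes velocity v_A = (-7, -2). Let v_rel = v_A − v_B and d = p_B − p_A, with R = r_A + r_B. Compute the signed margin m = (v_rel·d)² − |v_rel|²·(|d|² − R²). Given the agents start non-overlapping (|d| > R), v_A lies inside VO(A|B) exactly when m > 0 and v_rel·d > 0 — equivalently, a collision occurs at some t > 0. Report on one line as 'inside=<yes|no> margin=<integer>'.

d = (-15, 11),  |d|² = 346;  R = 1+2 = 3,  c = 346−3² = 337
v_rel = (-5, -9),  |v_rel|² = 106;  v_rel·d = (-5)·(-15) + (-9)·(11) = -24
106·t² + 48·t + 337 = 0  ⇒  m = (-24)² − 106·337 = -35146
m = -35146 < 0,  v_rel·d = -24 < 0  ⇒  outside

inside=no margin=-35146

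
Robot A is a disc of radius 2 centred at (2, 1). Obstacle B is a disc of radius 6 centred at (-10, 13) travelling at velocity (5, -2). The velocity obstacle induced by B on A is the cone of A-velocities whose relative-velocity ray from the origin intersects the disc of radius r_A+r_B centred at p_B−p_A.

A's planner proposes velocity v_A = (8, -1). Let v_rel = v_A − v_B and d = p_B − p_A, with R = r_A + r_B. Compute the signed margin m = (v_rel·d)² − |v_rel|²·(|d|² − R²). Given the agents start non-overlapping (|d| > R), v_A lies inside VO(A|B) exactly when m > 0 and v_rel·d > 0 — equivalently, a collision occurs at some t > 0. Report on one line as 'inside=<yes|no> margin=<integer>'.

d = (-12, 12),  |d|² = 288;  R = 2+6 = 8,  c = 288−8² = 224
v_rel = (3, 1),  |v_rel|² = 10;  v_rel·d = (3)·(-12) + (1)·(12) = -24
10·t² + 48·t + 224 = 0  ⇒  m = (-24)² − 10·224 = -1664
m = -1664 < 0,  v_rel·d = -24 < 0  ⇒  outside

inside=no margin=-1664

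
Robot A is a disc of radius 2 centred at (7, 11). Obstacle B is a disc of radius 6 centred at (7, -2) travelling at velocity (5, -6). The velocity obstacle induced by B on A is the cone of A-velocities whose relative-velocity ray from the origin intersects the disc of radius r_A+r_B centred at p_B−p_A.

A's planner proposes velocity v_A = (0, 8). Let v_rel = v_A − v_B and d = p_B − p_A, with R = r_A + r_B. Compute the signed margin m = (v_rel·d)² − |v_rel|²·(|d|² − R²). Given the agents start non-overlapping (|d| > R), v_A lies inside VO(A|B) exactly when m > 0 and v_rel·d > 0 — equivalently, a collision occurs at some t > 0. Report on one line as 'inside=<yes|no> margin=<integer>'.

d = (0, -13),  |d|² = 169;  R = 2+6 = 8,  c = 169−8² = 105
v_rel = (-5, 14),  |v_rel|² = 221;  v_rel·d = (-5)·(0) + (14)·(-13) = -182
221·t² + 364·t + 105 = 0  ⇒  m = (-182)² − 221·105 = 9919
m = 9919 > 0,  v_rel·d = -182 < 0  ⇒  outside

inside=no margin=9919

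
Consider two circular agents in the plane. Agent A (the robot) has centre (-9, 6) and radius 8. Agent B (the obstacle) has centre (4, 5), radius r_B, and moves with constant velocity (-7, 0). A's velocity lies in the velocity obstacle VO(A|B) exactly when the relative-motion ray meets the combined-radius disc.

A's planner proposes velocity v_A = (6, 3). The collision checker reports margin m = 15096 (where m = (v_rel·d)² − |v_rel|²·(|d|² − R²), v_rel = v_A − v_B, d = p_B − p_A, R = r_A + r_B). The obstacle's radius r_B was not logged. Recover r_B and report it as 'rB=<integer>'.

m = 15096
d = (13, -1);  v_rel = (13, 3),  |v_rel|² = 178
v_rel×d = (13)·(-1) − (3)·(13) = -52
since m = R²·178 − (-52)²:  R² = (2704 + 15096) / 178 = 100
R = √100 = 10  ⇒  r_B = 10 − 8 = 2

rB=2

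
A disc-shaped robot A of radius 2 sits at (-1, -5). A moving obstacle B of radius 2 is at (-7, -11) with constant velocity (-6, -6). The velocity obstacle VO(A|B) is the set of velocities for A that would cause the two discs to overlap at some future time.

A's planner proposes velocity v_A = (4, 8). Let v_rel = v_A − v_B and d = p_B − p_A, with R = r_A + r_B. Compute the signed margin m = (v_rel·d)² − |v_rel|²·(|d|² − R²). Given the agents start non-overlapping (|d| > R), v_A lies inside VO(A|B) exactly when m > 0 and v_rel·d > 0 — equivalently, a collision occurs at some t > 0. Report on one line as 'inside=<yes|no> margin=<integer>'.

d = (-6, -6),  |d|² = 72;  R = 2+2 = 4,  c = 72−4² = 56
v_rel = (10, 14),  |v_rel|² = 296;  v_rel·d = (10)·(-6) + (14)·(-6) = -144
296·t² + 288·t + 56 = 0  ⇒  m = (-144)² − 296·56 = 4160
m = 4160 > 0,  v_rel·d = -144 < 0  ⇒  outside

inside=no margin=4160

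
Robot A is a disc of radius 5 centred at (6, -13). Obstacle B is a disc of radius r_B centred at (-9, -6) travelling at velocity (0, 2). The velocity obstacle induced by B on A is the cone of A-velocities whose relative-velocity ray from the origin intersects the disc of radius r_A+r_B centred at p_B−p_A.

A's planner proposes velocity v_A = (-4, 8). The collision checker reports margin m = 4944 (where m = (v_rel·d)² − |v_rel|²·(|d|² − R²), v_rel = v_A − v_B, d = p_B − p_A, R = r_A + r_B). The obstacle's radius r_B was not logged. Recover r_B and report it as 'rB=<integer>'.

m = 4944
d = (-15, 7);  v_rel = (-4, 6),  |v_rel|² = 52
v_rel×d = (-4)·(7) − (6)·(-15) = 62
since m = R²·52 − 62²:  R² = (3844 + 4944) / 52 = 169
R = √169 = 13  ⇒  r_B = 13 − 5 = 8

rB=8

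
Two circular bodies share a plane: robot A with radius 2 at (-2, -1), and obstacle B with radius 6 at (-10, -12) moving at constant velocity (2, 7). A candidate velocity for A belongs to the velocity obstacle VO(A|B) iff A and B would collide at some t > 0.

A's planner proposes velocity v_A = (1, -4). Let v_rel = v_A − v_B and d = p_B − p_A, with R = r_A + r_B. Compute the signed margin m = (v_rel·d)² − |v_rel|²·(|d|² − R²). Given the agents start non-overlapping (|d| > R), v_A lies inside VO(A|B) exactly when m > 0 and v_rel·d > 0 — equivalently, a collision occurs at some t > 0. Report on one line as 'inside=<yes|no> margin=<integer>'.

d = (-8, -11),  |d|² = 185;  R = 2+6 = 8,  c = 185−8² = 121
v_rel = (-1, -11),  |v_rel|² = 122;  v_rel·d = (-1)·(-8) + (-11)·(-11) = 129
122·t² − 258·t + 121 = 0  ⇒  m = 129² − 122·121 = 1879
m = 1879 > 0,  v_rel·d = 129 > 0  ⇒  inside

inside=yes margin=1879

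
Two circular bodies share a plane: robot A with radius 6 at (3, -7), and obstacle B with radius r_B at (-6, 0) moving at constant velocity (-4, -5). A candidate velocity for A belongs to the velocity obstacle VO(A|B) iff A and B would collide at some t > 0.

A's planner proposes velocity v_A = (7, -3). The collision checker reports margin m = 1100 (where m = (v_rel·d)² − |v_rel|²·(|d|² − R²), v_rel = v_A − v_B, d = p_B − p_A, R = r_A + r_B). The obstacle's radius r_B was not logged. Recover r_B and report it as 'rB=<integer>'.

m = 1100
d = (-9, 7);  v_rel = (11, 2),  |v_rel|² = 125
v_rel×d = (11)·(7) − (2)·(-9) = 95
since m = R²·125 − 95²:  R² = (9025 + 1100) / 125 = 81
R = √81 = 9  ⇒  r_B = 9 − 6 = 3

rB=3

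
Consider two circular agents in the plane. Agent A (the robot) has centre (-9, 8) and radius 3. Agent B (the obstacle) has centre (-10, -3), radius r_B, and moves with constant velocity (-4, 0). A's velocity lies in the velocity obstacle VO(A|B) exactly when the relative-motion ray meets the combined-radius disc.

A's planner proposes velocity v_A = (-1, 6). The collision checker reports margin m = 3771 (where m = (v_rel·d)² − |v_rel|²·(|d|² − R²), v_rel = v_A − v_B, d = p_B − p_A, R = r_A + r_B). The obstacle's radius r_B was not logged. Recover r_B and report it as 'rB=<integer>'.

m = 3771
d = (-1, -11);  v_rel = (3, 6),  |v_rel|² = 45
v_rel×d = (3)·(-11) − (6)·(-1) = -27
since m = R²·45 − (-27)²:  R² = (729 + 3771) / 45 = 100
R = √100 = 10  ⇒  r_B = 10 − 3 = 7

rB=7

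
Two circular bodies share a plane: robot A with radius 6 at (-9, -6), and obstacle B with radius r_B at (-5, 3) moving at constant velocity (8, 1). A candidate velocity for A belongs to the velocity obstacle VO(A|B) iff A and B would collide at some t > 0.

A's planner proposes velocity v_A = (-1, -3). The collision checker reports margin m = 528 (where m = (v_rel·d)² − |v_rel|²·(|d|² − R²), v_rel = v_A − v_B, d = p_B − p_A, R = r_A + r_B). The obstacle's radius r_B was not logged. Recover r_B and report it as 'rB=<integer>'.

m = 528
d = (4, 9);  v_rel = (-9, -4),  |v_rel|² = 97
v_rel×d = (-9)·(9) − (-4)·(4) = -65
since m = R²·97 − (-65)²:  R² = (4225 + 528) / 97 = 49
R = √49 = 7  ⇒  r_B = 7 − 6 = 1

rB=1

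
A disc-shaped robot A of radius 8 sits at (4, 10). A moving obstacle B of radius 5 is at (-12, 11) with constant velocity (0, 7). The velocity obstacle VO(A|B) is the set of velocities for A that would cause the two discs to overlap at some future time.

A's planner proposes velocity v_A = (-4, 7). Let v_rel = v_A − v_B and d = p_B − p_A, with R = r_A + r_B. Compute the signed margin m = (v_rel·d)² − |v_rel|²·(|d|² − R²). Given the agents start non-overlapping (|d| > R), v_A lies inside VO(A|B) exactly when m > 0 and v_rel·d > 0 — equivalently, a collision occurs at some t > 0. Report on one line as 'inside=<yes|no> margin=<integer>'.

d = (-16, 1),  |d|² = 257;  R = 8+5 = 13,  c = 257−13² = 88
v_rel = (-4, 0),  |v_rel|² = 16;  v_rel·d = (-4)·(-16) + (0)·(1) = 64
16·t² − 128·t + 88 = 0  ⇒  m = 64² − 16·88 = 2688
m = 2688 > 0,  v_rel·d = 64 > 0  ⇒  inside

inside=yes margin=2688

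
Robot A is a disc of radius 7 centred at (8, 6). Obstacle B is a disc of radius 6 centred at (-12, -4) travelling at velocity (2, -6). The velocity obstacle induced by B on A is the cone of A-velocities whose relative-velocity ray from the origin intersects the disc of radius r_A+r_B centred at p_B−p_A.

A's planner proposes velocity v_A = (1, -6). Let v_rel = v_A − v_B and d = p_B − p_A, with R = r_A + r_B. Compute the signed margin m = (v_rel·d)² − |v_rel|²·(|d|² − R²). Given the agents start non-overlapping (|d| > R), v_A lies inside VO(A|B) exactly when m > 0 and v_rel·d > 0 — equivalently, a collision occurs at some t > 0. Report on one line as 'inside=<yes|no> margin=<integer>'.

d = (-20, -10),  |d|² = 500;  R = 7+6 = 13,  c = 500−13² = 331
v_rel = (-1, 0),  |v_rel|² = 1;  v_rel·d = (-1)·(-20) + (0)·(-10) = 20
1·t² − 40·t + 331 = 0  ⇒  m = 20² − 1·331 = 69
m = 69 > 0,  v_rel·d = 20 > 0  ⇒  inside

inside=yes margin=69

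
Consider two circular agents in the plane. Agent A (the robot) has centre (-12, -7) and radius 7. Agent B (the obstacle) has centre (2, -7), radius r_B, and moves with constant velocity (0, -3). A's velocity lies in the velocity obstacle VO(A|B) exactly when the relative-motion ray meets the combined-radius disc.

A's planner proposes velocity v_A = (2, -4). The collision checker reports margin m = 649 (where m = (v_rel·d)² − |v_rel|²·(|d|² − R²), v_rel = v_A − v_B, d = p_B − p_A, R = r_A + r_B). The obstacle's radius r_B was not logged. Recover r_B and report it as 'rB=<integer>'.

m = 649
d = (14, 0);  v_rel = (2, -1),  |v_rel|² = 5
v_rel×d = (2)·(0) − (-1)·(14) = 14
since m = R²·5 − 14²:  R² = (196 + 649) / 5 = 169
R = √169 = 13  ⇒  r_B = 13 − 7 = 6

rB=6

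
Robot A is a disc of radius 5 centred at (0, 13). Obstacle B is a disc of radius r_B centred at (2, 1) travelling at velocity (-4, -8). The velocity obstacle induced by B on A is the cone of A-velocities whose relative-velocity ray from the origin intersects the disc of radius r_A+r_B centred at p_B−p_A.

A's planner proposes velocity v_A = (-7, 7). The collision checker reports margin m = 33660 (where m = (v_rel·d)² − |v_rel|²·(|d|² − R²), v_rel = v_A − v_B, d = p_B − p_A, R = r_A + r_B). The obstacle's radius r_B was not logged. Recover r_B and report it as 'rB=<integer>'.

m = 33660
d = (2, -12);  v_rel = (-3, 15),  |v_rel|² = 234
v_rel×d = (-3)·(-12) − (15)·(2) = 6
since m = R²·234 − 6²:  R² = (36 + 33660) / 234 = 144
R = √144 = 12  ⇒  r_B = 12 − 5 = 7

rB=7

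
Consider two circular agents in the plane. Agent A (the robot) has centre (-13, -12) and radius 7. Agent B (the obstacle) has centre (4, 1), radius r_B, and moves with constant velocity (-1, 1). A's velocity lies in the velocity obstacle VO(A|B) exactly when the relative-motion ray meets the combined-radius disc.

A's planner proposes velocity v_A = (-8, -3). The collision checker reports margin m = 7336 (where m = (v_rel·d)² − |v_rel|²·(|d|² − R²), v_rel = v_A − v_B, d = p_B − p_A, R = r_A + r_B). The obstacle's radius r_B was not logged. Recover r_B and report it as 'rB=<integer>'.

m = 7336
d = (17, 13);  v_rel = (-7, -4),  |v_rel|² = 65
v_rel×d = (-7)·(13) − (-4)·(17) = -23
since m = R²·65 − (-23)²:  R² = (529 + 7336) / 65 = 121
R = √121 = 11  ⇒  r_B = 11 − 7 = 4

rB=4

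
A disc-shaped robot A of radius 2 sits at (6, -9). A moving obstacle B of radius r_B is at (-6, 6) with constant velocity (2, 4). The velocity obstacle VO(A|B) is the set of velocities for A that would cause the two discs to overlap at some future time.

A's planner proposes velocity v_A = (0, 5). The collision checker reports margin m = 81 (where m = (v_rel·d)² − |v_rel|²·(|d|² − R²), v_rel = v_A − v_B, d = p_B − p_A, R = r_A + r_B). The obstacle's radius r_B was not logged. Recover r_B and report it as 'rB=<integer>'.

m = 81
d = (-12, 15);  v_rel = (-2, 1),  |v_rel|² = 5
v_rel×d = (-2)·(15) − (1)·(-12) = -18
since m = R²·5 − (-18)²:  R² = (324 + 81) / 5 = 81
R = √81 = 9  ⇒  r_B = 9 − 2 = 7

rB=7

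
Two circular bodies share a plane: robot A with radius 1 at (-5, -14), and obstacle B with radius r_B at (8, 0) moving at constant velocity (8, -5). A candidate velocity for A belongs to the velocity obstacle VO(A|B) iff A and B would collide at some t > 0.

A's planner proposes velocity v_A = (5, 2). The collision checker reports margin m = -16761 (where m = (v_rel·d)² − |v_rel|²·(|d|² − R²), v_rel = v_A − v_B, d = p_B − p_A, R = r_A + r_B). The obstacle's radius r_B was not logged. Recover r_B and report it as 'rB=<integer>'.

m = -16761
d = (13, 14);  v_rel = (-3, 7),  |v_rel|² = 58
v_rel×d = (-3)·(14) − (7)·(13) = -133
since m = R²·58 − (-133)²:  R² = (17689 + -16761) / 58 = 16
R = √16 = 4  ⇒  r_B = 4 − 1 = 3

rB=3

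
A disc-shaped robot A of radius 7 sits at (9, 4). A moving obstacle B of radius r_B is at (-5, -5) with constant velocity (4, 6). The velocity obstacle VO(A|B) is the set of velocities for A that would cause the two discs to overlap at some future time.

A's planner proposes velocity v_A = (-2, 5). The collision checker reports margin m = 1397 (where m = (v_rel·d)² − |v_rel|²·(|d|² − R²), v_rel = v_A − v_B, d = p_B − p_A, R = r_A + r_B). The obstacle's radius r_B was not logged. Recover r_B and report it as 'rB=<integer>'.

m = 1397
d = (-14, -9);  v_rel = (-6, -1),  |v_rel|² = 37
v_rel×d = (-6)·(-9) − (-1)·(-14) = 40
since m = R²·37 − 40²:  R² = (1600 + 1397) / 37 = 81
R = √81 = 9  ⇒  r_B = 9 − 7 = 2

rB=2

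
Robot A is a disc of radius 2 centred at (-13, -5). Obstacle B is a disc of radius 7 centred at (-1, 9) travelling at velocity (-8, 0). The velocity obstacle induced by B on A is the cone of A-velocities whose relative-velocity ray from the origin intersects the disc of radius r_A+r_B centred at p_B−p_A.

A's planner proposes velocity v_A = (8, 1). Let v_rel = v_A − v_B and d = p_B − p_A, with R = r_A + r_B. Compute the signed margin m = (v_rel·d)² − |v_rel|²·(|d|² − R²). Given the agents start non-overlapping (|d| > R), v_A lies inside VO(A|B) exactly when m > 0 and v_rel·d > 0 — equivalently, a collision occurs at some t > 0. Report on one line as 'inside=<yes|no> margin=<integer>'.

d = (12, 14),  |d|² = 340;  R = 2+7 = 9,  c = 340−9² = 259
v_rel = (16, 1),  |v_rel|² = 257;  v_rel·d = (16)·(12) + (1)·(14) = 206
257·t² − 412·t + 259 = 0  ⇒  m = 206² − 257·259 = -24127
m = -24127 < 0,  v_rel·d = 206 > 0  ⇒  outside

inside=no margin=-24127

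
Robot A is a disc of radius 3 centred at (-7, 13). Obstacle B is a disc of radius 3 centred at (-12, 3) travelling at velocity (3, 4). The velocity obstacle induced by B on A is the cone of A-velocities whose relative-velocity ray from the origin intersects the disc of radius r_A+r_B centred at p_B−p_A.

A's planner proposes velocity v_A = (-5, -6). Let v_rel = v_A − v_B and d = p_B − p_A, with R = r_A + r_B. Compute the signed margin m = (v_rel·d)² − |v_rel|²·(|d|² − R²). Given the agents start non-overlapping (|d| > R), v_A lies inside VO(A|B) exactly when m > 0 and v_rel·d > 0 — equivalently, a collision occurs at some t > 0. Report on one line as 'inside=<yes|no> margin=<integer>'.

d = (-5, -10),  |d|² = 125;  R = 3+3 = 6,  c = 125−6² = 89
v_rel = (-8, -10),  |v_rel|² = 164;  v_rel·d = (-8)·(-5) + (-10)·(-10) = 140
164·t² − 280·t + 89 = 0  ⇒  m = 140² − 164·89 = 5004
m = 5004 > 0,  v_rel·d = 140 > 0  ⇒  inside

inside=yes margin=5004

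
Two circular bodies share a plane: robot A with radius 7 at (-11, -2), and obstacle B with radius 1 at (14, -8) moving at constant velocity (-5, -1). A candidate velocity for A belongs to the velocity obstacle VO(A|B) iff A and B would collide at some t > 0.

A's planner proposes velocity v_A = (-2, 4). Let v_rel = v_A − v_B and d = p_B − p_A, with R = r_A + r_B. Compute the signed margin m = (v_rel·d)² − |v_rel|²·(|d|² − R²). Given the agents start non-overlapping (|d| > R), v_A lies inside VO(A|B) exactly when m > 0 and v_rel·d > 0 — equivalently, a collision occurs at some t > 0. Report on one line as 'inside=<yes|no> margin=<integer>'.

d = (25, -6),  |d|² = 661;  R = 7+1 = 8,  c = 661−8² = 597
v_rel = (3, 5),  |v_rel|² = 34;  v_rel·d = (3)·(25) + (5)·(-6) = 45
34·t² − 90·t + 597 = 0  ⇒  m = 45² − 34·597 = -18273
m = -18273 < 0,  v_rel·d = 45 > 0  ⇒  outside

inside=no margin=-18273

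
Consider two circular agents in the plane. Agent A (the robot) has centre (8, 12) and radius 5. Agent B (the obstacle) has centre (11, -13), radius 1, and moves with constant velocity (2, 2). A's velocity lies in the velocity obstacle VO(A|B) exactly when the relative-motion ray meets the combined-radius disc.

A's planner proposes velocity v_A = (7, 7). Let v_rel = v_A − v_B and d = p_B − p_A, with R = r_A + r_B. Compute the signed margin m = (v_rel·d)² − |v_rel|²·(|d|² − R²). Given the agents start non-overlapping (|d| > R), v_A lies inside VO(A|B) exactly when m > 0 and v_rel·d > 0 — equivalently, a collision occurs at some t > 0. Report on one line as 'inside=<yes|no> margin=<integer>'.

d = (3, -25),  |d|² = 634;  R = 5+1 = 6,  c = 634−6² = 598
v_rel = (5, 5),  |v_rel|² = 50;  v_rel·d = (5)·(3) + (5)·(-25) = -110
50·t² + 220·t + 598 = 0  ⇒  m = (-110)² − 50·598 = -17800
m = -17800 < 0,  v_rel·d = -110 < 0  ⇒  outside

inside=no margin=-17800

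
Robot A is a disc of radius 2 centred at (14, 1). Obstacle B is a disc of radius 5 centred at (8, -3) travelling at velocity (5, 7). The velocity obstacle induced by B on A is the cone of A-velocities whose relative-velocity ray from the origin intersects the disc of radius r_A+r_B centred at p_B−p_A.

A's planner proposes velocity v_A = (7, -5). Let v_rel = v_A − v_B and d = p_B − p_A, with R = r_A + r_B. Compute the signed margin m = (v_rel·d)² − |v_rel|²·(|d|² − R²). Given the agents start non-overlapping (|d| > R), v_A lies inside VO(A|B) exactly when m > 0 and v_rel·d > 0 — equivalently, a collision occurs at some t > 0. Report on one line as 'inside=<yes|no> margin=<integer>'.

d = (-6, -4),  |d|² = 52;  R = 2+5 = 7,  c = 52−7² = 3
v_rel = (2, -12),  |v_rel|² = 148;  v_rel·d = (2)·(-6) + (-12)·(-4) = 36
148·t² − 72·t + 3 = 0  ⇒  m = 36² − 148·3 = 852
m = 852 > 0,  v_rel·d = 36 > 0  ⇒  inside

inside=yes margin=852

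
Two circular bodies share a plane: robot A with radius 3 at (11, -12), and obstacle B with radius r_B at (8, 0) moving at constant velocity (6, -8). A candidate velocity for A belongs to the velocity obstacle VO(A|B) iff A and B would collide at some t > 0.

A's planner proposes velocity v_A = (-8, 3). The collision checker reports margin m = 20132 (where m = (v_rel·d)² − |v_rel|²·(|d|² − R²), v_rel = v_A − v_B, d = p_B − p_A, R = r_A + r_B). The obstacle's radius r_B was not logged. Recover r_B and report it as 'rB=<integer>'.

m = 20132
d = (-3, 12);  v_rel = (-14, 11),  |v_rel|² = 317
v_rel×d = (-14)·(12) − (11)·(-3) = -135
since m = R²·317 − (-135)²:  R² = (18225 + 20132) / 317 = 121
R = √121 = 11  ⇒  r_B = 11 − 3 = 8

rB=8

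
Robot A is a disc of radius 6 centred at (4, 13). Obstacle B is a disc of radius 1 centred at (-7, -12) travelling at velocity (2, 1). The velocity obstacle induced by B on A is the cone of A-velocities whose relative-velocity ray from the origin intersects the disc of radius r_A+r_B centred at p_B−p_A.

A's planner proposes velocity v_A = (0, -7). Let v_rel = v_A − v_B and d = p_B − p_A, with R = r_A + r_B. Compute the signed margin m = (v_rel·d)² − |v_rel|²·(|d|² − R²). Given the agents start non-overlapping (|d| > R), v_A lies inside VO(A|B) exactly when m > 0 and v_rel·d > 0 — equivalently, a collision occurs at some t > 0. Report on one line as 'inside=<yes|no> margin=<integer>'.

d = (-11, -25),  |d|² = 746;  R = 6+1 = 7,  c = 746−7² = 697
v_rel = (-2, -8),  |v_rel|² = 68;  v_rel·d = (-2)·(-11) + (-8)·(-25) = 222
68·t² − 444·t + 697 = 0  ⇒  m = 222² − 68·697 = 1888
m = 1888 > 0,  v_rel·d = 222 > 0  ⇒  inside

inside=yes margin=1888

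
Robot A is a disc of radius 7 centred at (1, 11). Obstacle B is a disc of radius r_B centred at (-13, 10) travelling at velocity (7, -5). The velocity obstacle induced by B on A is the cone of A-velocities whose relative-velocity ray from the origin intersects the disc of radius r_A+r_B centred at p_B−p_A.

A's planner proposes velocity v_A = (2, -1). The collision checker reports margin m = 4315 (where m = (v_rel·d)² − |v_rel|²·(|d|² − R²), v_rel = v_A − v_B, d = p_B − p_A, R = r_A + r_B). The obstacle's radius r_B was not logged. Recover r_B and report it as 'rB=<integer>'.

m = 4315
d = (-14, -1);  v_rel = (-5, 4),  |v_rel|² = 41
v_rel×d = (-5)·(-1) − (4)·(-14) = 61
since m = R²·41 − 61²:  R² = (3721 + 4315) / 41 = 196
R = √196 = 14  ⇒  r_B = 14 − 7 = 7

rB=7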